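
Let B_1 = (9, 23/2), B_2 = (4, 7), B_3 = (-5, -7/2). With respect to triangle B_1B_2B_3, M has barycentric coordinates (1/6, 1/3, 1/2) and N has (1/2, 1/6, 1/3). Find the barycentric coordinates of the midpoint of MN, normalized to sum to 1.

Since both coordinate triples sum to 1, the midpoint's barycentrics are the componentwise average.
(1/6+1/2)/2 = 1/3; similarly 1/4 and 5/12.

(1/3, 1/4, 5/12)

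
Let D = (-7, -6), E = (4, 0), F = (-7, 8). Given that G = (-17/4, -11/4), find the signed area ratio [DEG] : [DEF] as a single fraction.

1/8

[DEF] = ½·((-7)·(0−8) + 4·(8−(-6)) + (-7)·(-6−0)) = ½·(56 + 56 + 42) = 77.
[DEG] = ½·((-7)·(0−(-11/4)) + 4·(-11/4−(-6)) + (-17/4)·(-6−0)) = ½·(-77/4 + 13 + 51/2) = 77/8, so the ratio is (77/8)/77 = 1/8.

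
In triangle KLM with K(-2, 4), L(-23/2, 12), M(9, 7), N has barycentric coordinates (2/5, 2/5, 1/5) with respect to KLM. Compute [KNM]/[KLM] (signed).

The signed ratio [KNM]/[KLM] equals the barycentric coordinate of N at vertex L, which is 2/5.

2/5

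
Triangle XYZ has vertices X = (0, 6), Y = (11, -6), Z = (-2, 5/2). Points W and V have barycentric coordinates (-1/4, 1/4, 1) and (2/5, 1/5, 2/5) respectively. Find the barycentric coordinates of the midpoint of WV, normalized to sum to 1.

Since both coordinate triples sum to 1, the midpoint's barycentrics are the componentwise average.
(-1/4+2/5)/2 = 3/40; similarly 9/40 and 7/10.

(3/40, 9/40, 7/10)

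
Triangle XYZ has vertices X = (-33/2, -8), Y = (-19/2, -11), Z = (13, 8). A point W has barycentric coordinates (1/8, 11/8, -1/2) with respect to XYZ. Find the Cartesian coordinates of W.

W = (1/8)·X + (11/8)·Y + (-1/2)·Z.
x-coordinate: (1/8)·(-33/2) + (11/8)·(-19/2) + (-1/2)·13 = -173/8.
y-coordinate: (1/8)·(-8) + (11/8)·(-11) + (-1/2)·8 = -161/8.

(-173/8, -161/8)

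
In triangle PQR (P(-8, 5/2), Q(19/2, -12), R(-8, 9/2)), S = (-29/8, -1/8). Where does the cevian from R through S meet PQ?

(3/4, -19/4)

Barycentric coordinates of S with respect to PQR: (1/4, 1/4, 1/2).
On side PQ the R-coordinate is zero; dropping S's R-weight 1/2 and renormalizing the remaining 1/4 : 1/4 gives weights 1/2, 1/2 on P, Q.
T = (1/2)·(-8, 5/2) + (1/2)·(19/2, -12) = (3/4, -19/4).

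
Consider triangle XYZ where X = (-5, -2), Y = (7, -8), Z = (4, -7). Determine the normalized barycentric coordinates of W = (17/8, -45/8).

(3/8, 1/2, 1/8)

Signed area of the reference triangle: [XYZ] = ½·((-5)·(-8−(-7)) + 7·(-7−(-2)) + 4·(-2−(-8))) = ½·(5 − 35 + 24) = -3.
[WYZ] = ½·((17/8)·(-8−(-7)) + 7·(-7−(-45/8)) + 4·(-45/8−(-8))) = ½·(-17/8 − 77/8 + 19/2) = -9/8, so the X-coordinate is (-9/8)/(-3) = 3/8.
[XWZ] = ½·((-5)·(-45/8−(-7)) + (17/8)·(-7−(-2)) + 4·(-2−(-45/8))) = ½·(-55/8 − 85/8 + 29/2) = -3/2, so the Y-coordinate is 1/2.
[XYW] = ½·((-5)·(-8−(-45/8)) + 7·(-45/8−(-2)) + (17/8)·(-2−(-8))) = ½·(95/8 − 203/8 + 51/4) = -3/8, so the Z-coordinate is 1/8.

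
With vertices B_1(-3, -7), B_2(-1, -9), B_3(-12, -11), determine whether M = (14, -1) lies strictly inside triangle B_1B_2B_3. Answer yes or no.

Barycentric coordinates of M: (29/13, 7/13, -23/13).
The three coordinates are positive, positive, negative; a point is interior exactly when all three are positive.

no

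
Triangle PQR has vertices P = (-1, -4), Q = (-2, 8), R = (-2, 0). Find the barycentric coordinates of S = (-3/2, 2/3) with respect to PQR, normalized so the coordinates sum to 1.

(1/2, 1/3, 1/6)

Signed area of the reference triangle: [PQR] = ½·((-1)·(8−0) + (-2)·(0−(-4)) + (-2)·(-4−8)) = ½·(-8 − 8 + 24) = 4.
[SQR] = ½·((-3/2)·(8−0) + (-2)·(0−(2/3)) + (-2)·(2/3−8)) = ½·(-12 + 4/3 + 44/3) = 2, so the P-coordinate is 2/4 = 1/2.
[PSR] = ½·((-1)·(2/3−0) + (-3/2)·(0−(-4)) + (-2)·(-4−(2/3))) = ½·(-2/3 − 6 + 28/3) = 4/3, so the Q-coordinate is 1/3.
[PQS] = ½·((-1)·(8−(2/3)) + (-2)·(2/3−(-4)) + (-3/2)·(-4−8)) = ½·(-22/3 − 28/3 + 18) = 2/3, so the R-coordinate is 1/6.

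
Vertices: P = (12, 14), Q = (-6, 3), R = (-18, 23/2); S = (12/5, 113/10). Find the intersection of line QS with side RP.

(9/2, 107/8)

Barycentric coordinates of S with respect to PQR: (3/5, 1/5, 1/5).
On side RP the Q-coordinate is zero; dropping S's Q-weight 1/5 and renormalizing the remaining 1/5 : 3/5 gives weights 1/4, 3/4 on R, P.
T = (1/4)·(-18, 23/2) + (3/4)·(12, 14) = (9/2, 107/8).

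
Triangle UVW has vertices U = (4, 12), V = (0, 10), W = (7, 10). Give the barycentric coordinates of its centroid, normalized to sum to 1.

The centroid is the average of the vertices, so each weight is 1/3.

(1/3, 1/3, 1/3)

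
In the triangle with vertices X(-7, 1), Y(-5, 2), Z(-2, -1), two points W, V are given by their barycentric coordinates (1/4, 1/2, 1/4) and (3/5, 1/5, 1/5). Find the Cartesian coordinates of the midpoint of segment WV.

Barycentric coordinates of the midpoint are the average: (17/40, 7/20, 9/40).
Converting: (17/40)·X + (7/20)·Y + (9/40)·Z = (-207/40, 9/10).

(-207/40, 9/10)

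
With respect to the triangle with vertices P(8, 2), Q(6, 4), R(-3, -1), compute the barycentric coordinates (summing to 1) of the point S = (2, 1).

(1/4, 1/4, 1/2)

Signed area of the reference triangle: [PQR] = ½·(8·(4−(-1)) + 6·(-1−2) + (-3)·(2−4)) = ½·(40 − 18 + 6) = 14.
[SQR] = ½·(2·(4−(-1)) + 6·(-1−1) + (-3)·(1−4)) = ½·(10 − 12 + 9) = 7/2, so the P-coordinate is (7/2)/14 = 1/4.
[PSR] = ½·(8·(1−(-1)) + 2·(-1−2) + (-3)·(2−1)) = ½·(16 − 6 − 3) = 7/2, so the Q-coordinate is 1/4.
[PQS] = ½·(8·(4−1) + 6·(1−2) + 2·(2−4)) = ½·(24 − 6 − 4) = 7, so the R-coordinate is 1/2.
Check: 1/4 + 1/4 + 1/2 = 1.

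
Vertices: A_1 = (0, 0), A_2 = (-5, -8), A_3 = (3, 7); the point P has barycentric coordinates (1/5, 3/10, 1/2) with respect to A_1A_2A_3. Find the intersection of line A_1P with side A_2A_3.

Line A_1P meets A_2A_3 where the A_1-coordinate vanishes; zeroing P's A_1-weight and renormalizing leaves A_2, A_3-weights 3/10 : 1/2 → (3/8, 5/8).
So Q = (3/8)·A_2 + (5/8)·A_3 = (0, 11/8).

(0, 11/8)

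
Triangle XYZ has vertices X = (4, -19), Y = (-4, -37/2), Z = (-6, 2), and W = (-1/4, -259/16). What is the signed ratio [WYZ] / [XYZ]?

[XYZ] = ½·(4·(-37/2−2) + (-4)·(2−(-19)) + (-6)·(-19−(-37/2))) = ½·(-82 − 84 + 3) = -163/2.
[WYZ] = ½·((-1/4)·(-37/2−2) + (-4)·(2−(-259/16)) + (-6)·(-259/16−(-37/2))) = ½·(41/8 − 291/4 − 111/8) = -163/4, so the ratio is (-163/4)/(-163/2) = 1/2.

1/2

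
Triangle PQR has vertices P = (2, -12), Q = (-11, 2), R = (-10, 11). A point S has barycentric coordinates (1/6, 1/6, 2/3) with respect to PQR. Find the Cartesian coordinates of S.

(-49/6, 17/3)

S = (1/6)·P + (1/6)·Q + (2/3)·R.
x-coordinate: (1/6)·2 + (1/6)·(-11) + (2/3)·(-10) = -49/6.
y-coordinate: (1/6)·(-12) + (1/6)·2 + (2/3)·11 = 17/3.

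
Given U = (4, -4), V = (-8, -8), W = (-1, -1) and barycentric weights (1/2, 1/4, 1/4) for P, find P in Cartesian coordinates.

P = (1/2)·U + (1/4)·V + (1/4)·W.
x-coordinate: (1/2)·4 + (1/4)·(-8) + (1/4)·(-1) = -1/4.
y-coordinate: (1/2)·(-4) + (1/4)·(-8) + (1/4)·(-1) = -17/4.

(-1/4, -17/4)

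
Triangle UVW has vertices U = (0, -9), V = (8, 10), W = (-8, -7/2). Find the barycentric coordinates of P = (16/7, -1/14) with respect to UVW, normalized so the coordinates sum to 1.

(3/7, 3/7, 1/7)

Signed area of the reference triangle: [UVW] = ½·(0·(10−(-7/2)) + 8·(-7/2−(-9)) + (-8)·(-9−10)) = ½·(0 + 44 + 152) = 98.
[PVW] = ½·((16/7)·(10−(-7/2)) + 8·(-7/2−(-1/14)) + (-8)·(-1/14−10)) = ½·(216/7 − 192/7 + 564/7) = 42, so the U-coordinate is 42/98 = 3/7.
[UPW] = ½·(0·(-1/14−(-7/2)) + (16/7)·(-7/2−(-9)) + (-8)·(-9−(-1/14))) = ½·(0 + 88/7 + 500/7) = 42, so the V-coordinate is 3/7.
[UVP] = ½·(0·(10−(-1/14)) + 8·(-1/14−(-9)) + (16/7)·(-9−10)) = ½·(0 + 500/7 − 304/7) = 14, so the W-coordinate is 1/7.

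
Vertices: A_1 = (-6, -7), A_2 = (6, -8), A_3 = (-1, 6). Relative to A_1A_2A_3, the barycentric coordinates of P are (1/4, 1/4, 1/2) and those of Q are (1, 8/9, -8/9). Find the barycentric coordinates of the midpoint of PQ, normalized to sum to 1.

Since both coordinate triples sum to 1, the midpoint's barycentrics are the componentwise average.
(1/4+1)/2 = 5/8; similarly 41/72 and -7/36.

(5/8, 41/72, -7/36)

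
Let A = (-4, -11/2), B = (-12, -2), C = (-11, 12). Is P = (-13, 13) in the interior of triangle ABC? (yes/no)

Barycentric coordinates of P: (-58/231, 8/33, 233/231).
The three coordinates are negative, positive, positive; a point is interior exactly when all three are positive.

no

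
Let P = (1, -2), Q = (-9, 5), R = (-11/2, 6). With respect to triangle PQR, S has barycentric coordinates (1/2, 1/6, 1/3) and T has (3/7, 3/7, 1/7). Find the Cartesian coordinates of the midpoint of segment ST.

(-74/21, 167/84)

Barycentric coordinates of the midpoint are the average: (13/28, 25/84, 5/21).
Converting: (13/28)·P + (25/84)·Q + (5/21)·R = (-74/21, 167/84).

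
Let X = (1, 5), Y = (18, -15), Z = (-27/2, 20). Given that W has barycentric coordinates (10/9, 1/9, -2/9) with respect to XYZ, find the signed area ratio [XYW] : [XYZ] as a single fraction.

-2/9

The signed ratio [XYW]/[XYZ] equals the barycentric coordinate of W at vertex Z, which is -2/9.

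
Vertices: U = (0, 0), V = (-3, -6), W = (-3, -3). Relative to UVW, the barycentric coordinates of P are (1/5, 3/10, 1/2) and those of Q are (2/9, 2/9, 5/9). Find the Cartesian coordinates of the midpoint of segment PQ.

Barycentric coordinates of the midpoint are the average: (19/90, 47/180, 19/36).
Converting: (19/90)·U + (47/180)·V + (19/36)·W = (-71/30, -63/20).

(-71/30, -63/20)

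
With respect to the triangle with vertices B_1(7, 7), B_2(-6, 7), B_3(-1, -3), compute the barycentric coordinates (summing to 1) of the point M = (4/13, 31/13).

Signed area of the reference triangle: [B_1B_2B_3] = ½·(7·(7−(-3)) + (-6)·(-3−7) + (-1)·(7−7)) = ½·(70 + 60 + 0) = 65.
[MB_2B_3] = ½·((4/13)·(7−(-3)) + (-6)·(-3−(31/13)) + (-1)·(31/13−7)) = ½·(40/13 + 420/13 + 60/13) = 20, so the B_1-coordinate is 20/65 = 4/13.
[B_1MB_3] = ½·(7·(31/13−(-3)) + (4/13)·(-3−7) + (-1)·(7−(31/13))) = ½·(490/13 − 40/13 − 60/13) = 15, so the B_2-coordinate is 3/13.
[B_1B_2M] = ½·(7·(7−(31/13)) + (-6)·(31/13−7) + (4/13)·(7−7)) = ½·(420/13 + 360/13 + 0) = 30, so the B_3-coordinate is 6/13.
Check: 4/13 + 3/13 + 6/13 = 1.

(4/13, 3/13, 6/13)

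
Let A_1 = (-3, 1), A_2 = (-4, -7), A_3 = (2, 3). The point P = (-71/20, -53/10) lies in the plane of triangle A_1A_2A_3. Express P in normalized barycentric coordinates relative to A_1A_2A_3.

Signed area of the reference triangle: [A_1A_2A_3] = ½·((-3)·(-7−3) + (-4)·(3−1) + 2·(1−(-7))) = ½·(30 − 8 + 16) = 19.
[PA_2A_3] = ½·((-71/20)·(-7−3) + (-4)·(3−(-53/10)) + 2·(-53/10−(-7))) = ½·(71/2 − 166/5 + 17/5) = 57/20, so the A_1-coordinate is (57/20)/19 = 3/20.
[A_1PA_3] = ½·((-3)·(-53/10−3) + (-71/20)·(3−1) + 2·(1−(-53/10))) = ½·(249/10 − 71/10 + 63/5) = 76/5, so the A_2-coordinate is 4/5.
[A_1A_2P] = ½·((-3)·(-7−(-53/10)) + (-4)·(-53/10−1) + (-71/20)·(1−(-7))) = ½·(51/10 + 126/5 − 142/5) = 19/20, so the A_3-coordinate is 1/20.

(3/20, 4/5, 1/20)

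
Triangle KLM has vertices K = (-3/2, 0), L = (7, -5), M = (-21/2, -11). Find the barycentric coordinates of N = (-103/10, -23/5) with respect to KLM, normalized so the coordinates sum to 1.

(4/5, -2/5, 3/5)

Signed area of the reference triangle: [KLM] = ½·((-3/2)·(-5−(-11)) + 7·(-11−0) + (-21/2)·(0−(-5))) = ½·(-9 − 77 − 105/2) = -277/4.
[NLM] = ½·((-103/10)·(-5−(-11)) + 7·(-11−(-23/5)) + (-21/2)·(-23/5−(-5))) = ½·(-309/5 − 224/5 − 21/5) = -277/5, so the K-coordinate is (-277/5)/(-277/4) = 4/5.
[KNM] = ½·((-3/2)·(-23/5−(-11)) + (-103/10)·(-11−0) + (-21/2)·(0−(-23/5))) = ½·(-48/5 + 1133/10 − 483/10) = 277/10, so the L-coordinate is -2/5.
[KLN] = ½·((-3/2)·(-5−(-23/5)) + 7·(-23/5−0) + (-103/10)·(0−(-5))) = ½·(3/5 − 161/5 − 103/2) = -831/20, so the M-coordinate is 3/5.
Check: 4/5 − 2/5 + 3/5 = 1.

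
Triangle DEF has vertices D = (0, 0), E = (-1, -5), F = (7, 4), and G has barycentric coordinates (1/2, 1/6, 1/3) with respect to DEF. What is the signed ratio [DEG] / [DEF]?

The signed ratio [DEG]/[DEF] equals the barycentric coordinate of G at vertex F, which is 1/3.

1/3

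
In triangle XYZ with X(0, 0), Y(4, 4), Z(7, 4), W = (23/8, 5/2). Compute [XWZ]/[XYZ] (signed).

1/2

[XYZ] = ½·(0·(4−4) + 4·(4−0) + 7·(0−4)) = ½·(0 + 16 − 28) = -6.
[XWZ] = ½·(0·(5/2−4) + (23/8)·(4−0) + 7·(0−(5/2))) = ½·(0 + 23/2 − 35/2) = -3, so the ratio is (-3)/(-6) = 1/2.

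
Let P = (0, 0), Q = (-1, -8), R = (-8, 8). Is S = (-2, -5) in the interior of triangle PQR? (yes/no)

yes

Barycentric coordinates of S: (5/72, 7/9, 11/72).
The three coordinates are positive, positive, positive; a point is interior exactly when all three are positive.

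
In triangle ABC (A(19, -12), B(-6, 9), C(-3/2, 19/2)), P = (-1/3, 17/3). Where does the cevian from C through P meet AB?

(1/4, 15/4)

Barycentric coordinates of P with respect to ABC: (1/6, 1/2, 1/3).
On side AB the C-coordinate is zero; dropping P's C-weight 1/3 and renormalizing the remaining 1/6 : 1/2 gives weights 1/4, 3/4 on A, B.
Q = (1/4)·(19, -12) + (3/4)·(-6, 9) = (1/4, 15/4).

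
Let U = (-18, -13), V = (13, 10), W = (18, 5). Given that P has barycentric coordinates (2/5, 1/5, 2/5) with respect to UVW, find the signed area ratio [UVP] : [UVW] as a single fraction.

2/5

The signed ratio [UVP]/[UVW] equals the barycentric coordinate of P at vertex W, which is 2/5.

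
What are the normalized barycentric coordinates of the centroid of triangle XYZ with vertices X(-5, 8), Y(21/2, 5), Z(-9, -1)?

(1/3, 1/3, 1/3)

The centroid is the average of the vertices, so each weight is 1/3.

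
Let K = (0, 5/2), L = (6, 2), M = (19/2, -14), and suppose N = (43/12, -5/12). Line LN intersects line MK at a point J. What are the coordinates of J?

Barycentric coordinates of N with respect to KLM: (1/2, 1/3, 1/6).
On side MK the L-coordinate is zero; dropping N's L-weight 1/3 and renormalizing the remaining 1/6 : 1/2 gives weights 1/4, 3/4 on M, K.
J = (1/4)·(19/2, -14) + (3/4)·(0, 5/2) = (19/8, -13/8).

(19/8, -13/8)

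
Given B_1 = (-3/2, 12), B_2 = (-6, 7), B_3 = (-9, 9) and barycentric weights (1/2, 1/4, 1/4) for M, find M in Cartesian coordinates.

M = (1/2)·B_1 + (1/4)·B_2 + (1/4)·B_3.
x-coordinate: (1/2)·(-3/2) + (1/4)·(-6) + (1/4)·(-9) = -9/2.
y-coordinate: (1/2)·12 + (1/4)·7 + (1/4)·9 = 10.

(-9/2, 10)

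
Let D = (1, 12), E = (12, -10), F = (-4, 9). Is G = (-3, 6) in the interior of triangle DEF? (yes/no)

Barycentric coordinates of G: (-29/143, 18/143, 14/13).
The three coordinates are negative, positive, positive; a point is interior exactly when all three are positive.

no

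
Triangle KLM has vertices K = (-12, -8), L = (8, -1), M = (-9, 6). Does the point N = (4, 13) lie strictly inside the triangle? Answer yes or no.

no

Barycentric coordinates of N: (-30/37, 23/37, 44/37).
The three coordinates are negative, positive, positive; a point is interior exactly when all three are positive.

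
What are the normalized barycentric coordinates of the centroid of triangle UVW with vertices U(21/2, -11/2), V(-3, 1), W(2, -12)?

The centroid is the average of the vertices, so each weight is 1/3.

(1/3, 1/3, 1/3)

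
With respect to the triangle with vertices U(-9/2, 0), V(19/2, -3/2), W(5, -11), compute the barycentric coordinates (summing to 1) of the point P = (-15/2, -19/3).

Signed area of the reference triangle: [UVW] = ½·((-9/2)·(-3/2−(-11)) + (19/2)·(-11−0) + 5·(0−(-3/2))) = ½·(-171/4 − 209/2 + 15/2) = -559/8.
[PVW] = ½·((-15/2)·(-3/2−(-11)) + (19/2)·(-11−(-19/3)) + 5·(-19/3−(-3/2))) = ½·(-285/4 − 133/3 − 145/6) = -559/8, so the U-coordinate is (-559/8)/(-559/8) = 1.
[UPW] = ½·((-9/2)·(-19/3−(-11)) + (-15/2)·(-11−0) + 5·(0−(-19/3))) = ½·(-21 + 165/2 + 95/3) = 559/12, so the V-coordinate is -2/3.
[UVP] = ½·((-9/2)·(-3/2−(-19/3)) + (19/2)·(-19/3−0) + (-15/2)·(0−(-3/2))) = ½·(-87/4 − 361/6 − 45/4) = -559/12, so the W-coordinate is 2/3.
Check: 1 − 2/3 + 2/3 = 1.

(1, -2/3, 2/3)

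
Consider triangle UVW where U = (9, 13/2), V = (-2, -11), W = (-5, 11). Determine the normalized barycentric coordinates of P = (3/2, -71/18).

Signed area of the reference triangle: [UVW] = ½·(9·(-11−11) + (-2)·(11−(13/2)) + (-5)·(13/2−(-11))) = ½·(-198 − 9 − 175/2) = -589/4.
[PVW] = ½·((3/2)·(-11−11) + (-2)·(11−(-71/18)) + (-5)·(-71/18−(-11))) = ½·(-33 − 269/9 − 635/18) = -589/12, so the U-coordinate is (-589/12)/(-589/4) = 1/3.
[UPW] = ½·(9·(-71/18−11) + (3/2)·(11−(13/2)) + (-5)·(13/2−(-71/18))) = ½·(-269/2 + 27/4 − 470/9) = -6479/72, so the V-coordinate is 11/18.
[UVP] = ½·(9·(-11−(-71/18)) + (-2)·(-71/18−(13/2)) + (3/2)·(13/2−(-11))) = ½·(-127/2 + 188/9 + 105/4) = -589/72, so the W-coordinate is 1/18.

(1/3, 11/18, 1/18)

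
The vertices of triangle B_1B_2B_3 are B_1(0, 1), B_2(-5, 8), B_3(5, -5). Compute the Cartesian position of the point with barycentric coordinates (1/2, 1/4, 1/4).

(0, 5/4)

M = (1/2)·B_1 + (1/4)·B_2 + (1/4)·B_3.
x-coordinate: (1/2)·0 + (1/4)·(-5) + (1/4)·5 = 0.
y-coordinate: (1/2)·1 + (1/4)·8 + (1/4)·(-5) = 5/4.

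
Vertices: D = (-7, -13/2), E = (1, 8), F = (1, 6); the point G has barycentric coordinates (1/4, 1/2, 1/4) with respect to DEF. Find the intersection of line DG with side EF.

(1, 22/3)

Line DG meets EF where the D-coordinate vanishes; zeroing G's D-weight and renormalizing leaves E, F-weights 1/2 : 1/4 → (2/3, 1/3).
So H = (2/3)·E + (1/3)·F = (1, 22/3).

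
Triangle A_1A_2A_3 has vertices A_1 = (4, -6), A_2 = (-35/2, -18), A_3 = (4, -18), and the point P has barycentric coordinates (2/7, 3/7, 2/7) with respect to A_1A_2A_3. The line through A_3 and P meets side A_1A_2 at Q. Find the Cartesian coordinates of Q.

(-89/10, -66/5)

Line A_3P meets A_1A_2 where the A_3-coordinate vanishes; zeroing P's A_3-weight and renormalizing leaves A_1, A_2-weights 2/7 : 3/7 → (2/5, 3/5).
So Q = (2/5)·A_1 + (3/5)·A_2 = (-89/10, -66/5).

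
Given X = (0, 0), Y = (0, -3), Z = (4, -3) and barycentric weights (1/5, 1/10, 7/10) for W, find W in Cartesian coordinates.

(14/5, -12/5)

W = (1/5)·X + (1/10)·Y + (7/10)·Z.
x-coordinate: (1/5)·0 + (1/10)·0 + (7/10)·4 = 14/5.
y-coordinate: (1/5)·0 + (1/10)·(-3) + (7/10)·(-3) = -12/5.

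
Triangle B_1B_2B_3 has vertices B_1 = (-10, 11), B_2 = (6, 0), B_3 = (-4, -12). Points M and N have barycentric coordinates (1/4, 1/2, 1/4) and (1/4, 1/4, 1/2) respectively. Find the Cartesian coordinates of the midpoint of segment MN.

Barycentric coordinates of the midpoint are the average: (1/4, 3/8, 3/8).
Converting: (1/4)·B_1 + (3/8)·B_2 + (3/8)·B_3 = (-7/4, -7/4).

(-7/4, -7/4)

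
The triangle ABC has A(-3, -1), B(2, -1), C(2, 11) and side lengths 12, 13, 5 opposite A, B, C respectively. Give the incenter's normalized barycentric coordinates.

(2/5, 13/30, 1/6)

The incenter has barycentric coordinates proportional to the opposite side lengths: (12 : 13 : 5).
Normalizing by 12+13+5 = 30 gives (2/5, 13/30, 1/6).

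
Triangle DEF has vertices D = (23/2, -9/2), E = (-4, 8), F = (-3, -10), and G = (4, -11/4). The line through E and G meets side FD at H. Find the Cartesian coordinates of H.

(20/3, -19/3)

Barycentric coordinates of G with respect to DEF: (1/2, 1/4, 1/4).
On side FD the E-coordinate is zero; dropping G's E-weight 1/4 and renormalizing the remaining 1/4 : 1/2 gives weights 1/3, 2/3 on F, D.
H = (1/3)·(-3, -10) + (2/3)·(23/2, -9/2) = (20/3, -19/3).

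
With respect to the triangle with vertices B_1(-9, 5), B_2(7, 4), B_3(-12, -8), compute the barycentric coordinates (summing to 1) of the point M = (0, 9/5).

(1/5, 3/5, 1/5)

Signed area of the reference triangle: [B_1B_2B_3] = ½·((-9)·(4−(-8)) + 7·(-8−5) + (-12)·(5−4)) = ½·(-108 − 91 − 12) = -211/2.
[MB_2B_3] = ½·(0·(4−(-8)) + 7·(-8−(9/5)) + (-12)·(9/5−4)) = ½·(0 − 343/5 + 132/5) = -211/10, so the B_1-coordinate is (-211/10)/(-211/2) = 1/5.
[B_1MB_3] = ½·((-9)·(9/5−(-8)) + 0·(-8−5) + (-12)·(5−(9/5))) = ½·(-441/5 + 0 − 192/5) = -633/10, so the B_2-coordinate is 3/5.
[B_1B_2M] = ½·((-9)·(4−(9/5)) + 7·(9/5−5) + 0·(5−4)) = ½·(-99/5 − 112/5 + 0) = -211/10, so the B_3-coordinate is 1/5.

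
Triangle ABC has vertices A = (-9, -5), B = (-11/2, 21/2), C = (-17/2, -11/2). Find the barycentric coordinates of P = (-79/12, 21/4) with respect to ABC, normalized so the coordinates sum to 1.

Signed area of the reference triangle: [ABC] = ½·((-9)·(21/2−(-11/2)) + (-11/2)·(-11/2−(-5)) + (-17/2)·(-5−(21/2))) = ½·(-144 + 11/4 + 527/4) = -19/4.
[PBC] = ½·((-79/12)·(21/2−(-11/2)) + (-11/2)·(-11/2−(21/4)) + (-17/2)·(21/4−(21/2))) = ½·(-316/3 + 473/8 + 357/8) = -19/24, so the A-coordinate is (-19/24)/(-19/4) = 1/6.
[APC] = ½·((-9)·(21/4−(-11/2)) + (-79/12)·(-11/2−(-5)) + (-17/2)·(-5−(21/4))) = ½·(-387/4 + 79/24 + 697/8) = -19/6, so the B-coordinate is 2/3.
[ABP] = ½·((-9)·(21/2−(21/4)) + (-11/2)·(21/4−(-5)) + (-79/12)·(-5−(21/2))) = ½·(-189/4 − 451/8 + 2449/24) = -19/24, so the C-coordinate is 1/6.
Check: 1/6 + 2/3 + 1/6 = 1.

(1/6, 2/3, 1/6)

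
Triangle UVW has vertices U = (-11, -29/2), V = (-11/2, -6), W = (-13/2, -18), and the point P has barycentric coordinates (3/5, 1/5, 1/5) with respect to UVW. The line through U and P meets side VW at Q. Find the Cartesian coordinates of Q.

(-6, -12)

Line UP meets VW where the U-coordinate vanishes; zeroing P's U-weight and renormalizing leaves V, W-weights 1/5 : 1/5 → (1/2, 1/2).
So Q = (1/2)·V + (1/2)·W = (-6, -12).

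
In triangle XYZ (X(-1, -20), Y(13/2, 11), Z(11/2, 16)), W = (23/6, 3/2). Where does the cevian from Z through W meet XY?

Barycentric coordinates of W with respect to XYZ: (1/3, 1/2, 1/6).
On side XY the Z-coordinate is zero; dropping W's Z-weight 1/6 and renormalizing the remaining 1/3 : 1/2 gives weights 2/5, 3/5 on X, Y.
V = (2/5)·(-1, -20) + (3/5)·(13/2, 11) = (7/2, -7/5).

(7/2, -7/5)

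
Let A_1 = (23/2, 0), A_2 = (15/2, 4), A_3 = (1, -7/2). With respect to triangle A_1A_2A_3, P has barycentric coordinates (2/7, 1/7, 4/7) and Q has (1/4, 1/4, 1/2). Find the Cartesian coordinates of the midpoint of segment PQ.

Barycentric coordinates of the midpoint are the average: (15/56, 11/56, 15/28).
Converting: (15/56)·A_1 + (11/56)·A_2 + (15/28)·A_3 = (285/56, -61/56).

(285/56, -61/56)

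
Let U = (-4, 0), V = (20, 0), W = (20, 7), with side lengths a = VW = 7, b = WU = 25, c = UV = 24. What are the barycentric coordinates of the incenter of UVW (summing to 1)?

The incenter has barycentric coordinates proportional to the opposite side lengths: (7 : 25 : 24).
Normalizing by 7+25+24 = 56 gives (1/8, 25/56, 3/7).

(1/8, 25/56, 3/7)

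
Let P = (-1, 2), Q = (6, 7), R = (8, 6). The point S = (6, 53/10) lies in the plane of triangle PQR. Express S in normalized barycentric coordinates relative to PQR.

Signed area of the reference triangle: [PQR] = ½·((-1)·(7−6) + 6·(6−2) + 8·(2−7)) = ½·(-1 + 24 − 40) = -17/2.
[SQR] = ½·(6·(7−6) + 6·(6−(53/10)) + 8·(53/10−7)) = ½·(6 + 21/5 − 68/5) = -17/10, so the P-coordinate is (-17/10)/(-17/2) = 1/5.
[PSR] = ½·((-1)·(53/10−6) + 6·(6−2) + 8·(2−(53/10))) = ½·(7/10 + 24 − 132/5) = -17/20, so the Q-coordinate is 1/10.
[PQS] = ½·((-1)·(7−(53/10)) + 6·(53/10−2) + 6·(2−7)) = ½·(-17/10 + 99/5 − 30) = -119/20, so the R-coordinate is 7/10.

(1/5, 1/10, 7/10)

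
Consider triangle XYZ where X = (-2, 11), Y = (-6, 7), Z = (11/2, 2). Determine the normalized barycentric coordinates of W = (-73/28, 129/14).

(9/14, 2/7, 1/14)

Signed area of the reference triangle: [XYZ] = ½·((-2)·(7−2) + (-6)·(2−11) + (11/2)·(11−7)) = ½·(-10 + 54 + 22) = 33.
[WYZ] = ½·((-73/28)·(7−2) + (-6)·(2−(129/14)) + (11/2)·(129/14−7)) = ½·(-365/28 + 303/7 + 341/28) = 297/14, so the X-coordinate is (297/14)/33 = 9/14.
[XWZ] = ½·((-2)·(129/14−2) + (-73/28)·(2−11) + (11/2)·(11−(129/14))) = ½·(-101/7 + 657/28 + 275/28) = 66/7, so the Y-coordinate is 2/7.
[XYW] = ½·((-2)·(7−(129/14)) + (-6)·(129/14−11) + (-73/28)·(11−7)) = ½·(31/7 + 75/7 − 73/7) = 33/14, so the Z-coordinate is 1/14.
Check: 9/14 + 2/7 + 1/14 = 1.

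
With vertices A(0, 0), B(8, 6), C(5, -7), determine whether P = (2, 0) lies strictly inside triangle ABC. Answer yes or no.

Barycentric coordinates of P: (30/43, 7/43, 6/43).
The three coordinates are positive, positive, positive; a point is interior exactly when all three are positive.

yes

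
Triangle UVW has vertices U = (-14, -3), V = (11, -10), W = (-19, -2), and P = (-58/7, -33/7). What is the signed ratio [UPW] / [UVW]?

2/7

[UVW] = ½·((-14)·(-10−(-2)) + 11·(-2−(-3)) + (-19)·(-3−(-10))) = ½·(112 + 11 − 133) = -5.
[UPW] = ½·((-14)·(-33/7−(-2)) + (-58/7)·(-2−(-3)) + (-19)·(-3−(-33/7))) = ½·(38 − 58/7 − 228/7) = -10/7, so the ratio is (-10/7)/(-5) = 2/7.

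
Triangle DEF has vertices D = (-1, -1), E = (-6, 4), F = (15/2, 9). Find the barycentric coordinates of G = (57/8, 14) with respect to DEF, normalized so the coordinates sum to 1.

Signed area of the reference triangle: [DEF] = ½·((-1)·(4−9) + (-6)·(9−(-1)) + (15/2)·(-1−4)) = ½·(5 − 60 − 75/2) = -185/4.
[GEF] = ½·((57/8)·(4−9) + (-6)·(9−14) + (15/2)·(14−4)) = ½·(-285/8 + 30 + 75) = 555/16, so the D-coordinate is (555/16)/(-185/4) = -3/4.
[DGF] = ½·((-1)·(14−9) + (57/8)·(9−(-1)) + (15/2)·(-1−14)) = ½·(-5 + 285/4 − 225/2) = -185/8, so the E-coordinate is 1/2.
[DEG] = ½·((-1)·(4−14) + (-6)·(14−(-1)) + (57/8)·(-1−4)) = ½·(10 − 90 − 285/8) = -925/16, so the F-coordinate is 5/4.

(-3/4, 1/2, 5/4)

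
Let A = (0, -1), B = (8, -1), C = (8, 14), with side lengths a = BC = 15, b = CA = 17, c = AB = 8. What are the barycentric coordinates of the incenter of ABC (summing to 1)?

The incenter has barycentric coordinates proportional to the opposite side lengths: (15 : 17 : 8).
Normalizing by 15+17+8 = 40 gives (3/8, 17/40, 1/5).

(3/8, 17/40, 1/5)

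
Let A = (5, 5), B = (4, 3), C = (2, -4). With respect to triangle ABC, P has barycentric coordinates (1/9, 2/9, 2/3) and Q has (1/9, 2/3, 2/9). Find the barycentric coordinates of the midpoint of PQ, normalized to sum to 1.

(1/9, 4/9, 4/9)

Since both coordinate triples sum to 1, the midpoint's barycentrics are the componentwise average.
(1/9+1/9)/2 = 1/9; similarly 4/9 and 4/9.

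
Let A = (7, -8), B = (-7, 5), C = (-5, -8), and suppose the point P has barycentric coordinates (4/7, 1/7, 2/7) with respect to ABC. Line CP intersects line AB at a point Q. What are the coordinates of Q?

Line CP meets AB where the C-coordinate vanishes; zeroing P's C-weight and renormalizing leaves A, B-weights 4/7 : 1/7 → (4/5, 1/5).
So Q = (4/5)·A + (1/5)·B = (21/5, -27/5).

(21/5, -27/5)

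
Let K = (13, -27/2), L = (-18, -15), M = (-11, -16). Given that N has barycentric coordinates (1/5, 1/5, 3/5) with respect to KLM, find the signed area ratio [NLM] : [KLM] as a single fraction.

1/5

The signed ratio [NLM]/[KLM] equals the barycentric coordinate of N at vertex K, which is 1/5.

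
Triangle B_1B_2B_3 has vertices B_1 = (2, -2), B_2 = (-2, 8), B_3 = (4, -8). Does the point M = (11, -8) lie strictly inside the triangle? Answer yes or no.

Barycentric coordinates of M: (28, -21/2, -33/2).
The three coordinates are positive, negative, negative; a point is interior exactly when all three are positive.

no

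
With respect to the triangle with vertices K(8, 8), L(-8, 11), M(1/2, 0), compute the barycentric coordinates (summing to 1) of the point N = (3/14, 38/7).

(2/7, 2/7, 3/7)

Signed area of the reference triangle: [KLM] = ½·(8·(11−0) + (-8)·(0−8) + (1/2)·(8−11)) = ½·(88 + 64 − 3/2) = 301/4.
[NLM] = ½·((3/14)·(11−0) + (-8)·(0−(38/7)) + (1/2)·(38/7−11)) = ½·(33/14 + 304/7 − 39/14) = 43/2, so the K-coordinate is (43/2)/(301/4) = 2/7.
[KNM] = ½·(8·(38/7−0) + (3/14)·(0−8) + (1/2)·(8−(38/7))) = ½·(304/7 − 12/7 + 9/7) = 43/2, so the L-coordinate is 2/7.
[KLN] = ½·(8·(11−(38/7)) + (-8)·(38/7−8) + (3/14)·(8−11)) = ½·(312/7 + 144/7 − 9/14) = 129/4, so the M-coordinate is 3/7.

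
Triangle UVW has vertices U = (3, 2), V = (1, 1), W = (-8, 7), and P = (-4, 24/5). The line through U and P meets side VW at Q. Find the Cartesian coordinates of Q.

Barycentric coordinates of P with respect to UVW: (1/5, 1/5, 3/5).
On side VW the U-coordinate is zero; dropping P's U-weight 1/5 and renormalizing the remaining 1/5 : 3/5 gives weights 1/4, 3/4 on V, W.
Q = (1/4)·(1, 1) + (3/4)·(-8, 7) = (-23/4, 11/2).

(-23/4, 11/2)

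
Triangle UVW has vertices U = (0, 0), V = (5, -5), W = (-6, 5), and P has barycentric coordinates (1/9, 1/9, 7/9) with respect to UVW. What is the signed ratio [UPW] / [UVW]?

1/9

The signed ratio [UPW]/[UVW] equals the barycentric coordinate of P at vertex V, which is 1/9.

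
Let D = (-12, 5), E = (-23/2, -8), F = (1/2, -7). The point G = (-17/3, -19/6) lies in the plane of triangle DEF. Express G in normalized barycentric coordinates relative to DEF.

Signed area of the reference triangle: [DEF] = ½·((-12)·(-8−(-7)) + (-23/2)·(-7−5) + (1/2)·(5−(-8))) = ½·(12 + 138 + 13/2) = 313/4.
[GEF] = ½·((-17/3)·(-8−(-7)) + (-23/2)·(-7−(-19/6)) + (1/2)·(-19/6−(-8))) = ½·(17/3 + 529/12 + 29/12) = 313/12, so the D-coordinate is (313/12)/(313/4) = 1/3.
[DGF] = ½·((-12)·(-19/6−(-7)) + (-17/3)·(-7−5) + (1/2)·(5−(-19/6))) = ½·(-46 + 68 + 49/12) = 313/24, so the E-coordinate is 1/6.
[DEG] = ½·((-12)·(-8−(-19/6)) + (-23/2)·(-19/6−5) + (-17/3)·(5−(-8))) = ½·(58 + 1127/12 − 221/3) = 313/8, so the F-coordinate is 1/2.

(1/3, 1/6, 1/2)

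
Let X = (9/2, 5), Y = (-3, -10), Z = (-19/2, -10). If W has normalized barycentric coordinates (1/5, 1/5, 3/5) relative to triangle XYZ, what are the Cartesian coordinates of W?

W = (1/5)·X + (1/5)·Y + (3/5)·Z.
x-coordinate: (1/5)·(9/2) + (1/5)·(-3) + (3/5)·(-19/2) = -27/5.
y-coordinate: (1/5)·5 + (1/5)·(-10) + (3/5)·(-10) = -7.

(-27/5, -7)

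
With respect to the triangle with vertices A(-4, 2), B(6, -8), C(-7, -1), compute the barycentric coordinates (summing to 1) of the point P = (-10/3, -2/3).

(1/2, 1/6, 1/3)

Signed area of the reference triangle: [ABC] = ½·((-4)·(-8−(-1)) + 6·(-1−2) + (-7)·(2−(-8))) = ½·(28 − 18 − 70) = -30.
[PBC] = ½·((-10/3)·(-8−(-1)) + 6·(-1−(-2/3)) + (-7)·(-2/3−(-8))) = ½·(70/3 − 2 − 154/3) = -15, so the A-coordinate is (-15)/(-30) = 1/2.
[APC] = ½·((-4)·(-2/3−(-1)) + (-10/3)·(-1−2) + (-7)·(2−(-2/3))) = ½·(-4/3 + 10 − 56/3) = -5, so the B-coordinate is 1/6.
[ABP] = ½·((-4)·(-8−(-2/3)) + 6·(-2/3−2) + (-10/3)·(2−(-8))) = ½·(88/3 − 16 − 100/3) = -10, so the C-coordinate is 1/3.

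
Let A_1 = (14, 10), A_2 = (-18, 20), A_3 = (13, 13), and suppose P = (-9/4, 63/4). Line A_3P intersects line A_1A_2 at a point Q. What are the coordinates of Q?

Barycentric coordinates of P with respect to A_1A_2A_3: (1/4, 1/2, 1/4).
On side A_1A_2 the A_3-coordinate is zero; dropping P's A_3-weight 1/4 and renormalizing the remaining 1/4 : 1/2 gives weights 1/3, 2/3 on A_1, A_2.
Q = (1/3)·(14, 10) + (2/3)·(-18, 20) = (-22/3, 50/3).

(-22/3, 50/3)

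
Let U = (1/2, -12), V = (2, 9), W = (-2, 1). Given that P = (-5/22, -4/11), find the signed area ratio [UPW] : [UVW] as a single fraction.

3/11

[UVW] = ½·((1/2)·(9−1) + 2·(1−(-12)) + (-2)·(-12−9)) = ½·(4 + 26 + 42) = 36.
[UPW] = ½·((1/2)·(-4/11−1) + (-5/22)·(1−(-12)) + (-2)·(-12−(-4/11))) = ½·(-15/22 − 65/22 + 256/11) = 108/11, so the ratio is (108/11)/36 = 3/11.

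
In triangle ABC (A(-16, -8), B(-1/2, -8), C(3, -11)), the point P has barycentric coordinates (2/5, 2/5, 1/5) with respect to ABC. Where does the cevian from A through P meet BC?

Line AP meets BC where the A-coordinate vanishes; zeroing P's A-weight and renormalizing leaves B, C-weights 2/5 : 1/5 → (2/3, 1/3).
So Q = (2/3)·B + (1/3)·C = (2/3, -9).

(2/3, -9)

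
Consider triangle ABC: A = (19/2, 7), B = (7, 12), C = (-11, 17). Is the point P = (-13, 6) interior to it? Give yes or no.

Barycentric coordinates of P: (416/155, -491/155, 46/31).
The three coordinates are positive, negative, positive; a point is interior exactly when all three are positive.

no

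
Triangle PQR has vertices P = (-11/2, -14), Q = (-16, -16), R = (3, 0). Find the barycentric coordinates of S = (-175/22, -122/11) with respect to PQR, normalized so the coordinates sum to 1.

Signed area of the reference triangle: [PQR] = ½·((-11/2)·(-16−0) + (-16)·(0−(-14)) + 3·(-14−(-16))) = ½·(88 − 224 + 6) = -65.
[SQR] = ½·((-175/22)·(-16−0) + (-16)·(0−(-122/11)) + 3·(-122/11−(-16))) = ½·(1400/11 − 1952/11 + 162/11) = -195/11, so the P-coordinate is (-195/11)/(-65) = 3/11.
[PSR] = ½·((-11/2)·(-122/11−0) + (-175/22)·(0−(-14)) + 3·(-14−(-122/11))) = ½·(61 − 1225/11 − 96/11) = -325/11, so the Q-coordinate is 5/11.
[PQS] = ½·((-11/2)·(-16−(-122/11)) + (-16)·(-122/11−(-14)) + (-175/22)·(-14−(-16))) = ½·(27 − 512/11 − 175/11) = -195/11, so the R-coordinate is 3/11.

(3/11, 5/11, 3/11)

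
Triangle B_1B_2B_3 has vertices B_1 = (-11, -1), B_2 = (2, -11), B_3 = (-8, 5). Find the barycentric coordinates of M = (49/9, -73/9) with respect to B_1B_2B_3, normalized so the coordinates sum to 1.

(-7/9, 10/9, 2/3)

Signed area of the reference triangle: [B_1B_2B_3] = ½·((-11)·(-11−5) + 2·(5−(-1)) + (-8)·(-1−(-11))) = ½·(176 + 12 − 80) = 54.
[MB_2B_3] = ½·((49/9)·(-11−5) + 2·(5−(-73/9)) + (-8)·(-73/9−(-11))) = ½·(-784/9 + 236/9 − 208/9) = -42, so the B_1-coordinate is (-42)/54 = -7/9.
[B_1MB_3] = ½·((-11)·(-73/9−5) + (49/9)·(5−(-1)) + (-8)·(-1−(-73/9))) = ½·(1298/9 + 98/3 − 512/9) = 60, so the B_2-coordinate is 10/9.
[B_1B_2M] = ½·((-11)·(-11−(-73/9)) + 2·(-73/9−(-1)) + (49/9)·(-1−(-11))) = ½·(286/9 − 128/9 + 490/9) = 36, so the B_3-coordinate is 2/3.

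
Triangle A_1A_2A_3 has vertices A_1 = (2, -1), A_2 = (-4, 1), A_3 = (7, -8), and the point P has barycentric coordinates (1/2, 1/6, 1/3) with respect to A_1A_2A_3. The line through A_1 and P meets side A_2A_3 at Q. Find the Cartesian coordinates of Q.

Line A_1P meets A_2A_3 where the A_1-coordinate vanishes; zeroing P's A_1-weight and renormalizing leaves A_2, A_3-weights 1/6 : 1/3 → (1/3, 2/3).
So Q = (1/3)·A_2 + (2/3)·A_3 = (10/3, -5).

(10/3, -5)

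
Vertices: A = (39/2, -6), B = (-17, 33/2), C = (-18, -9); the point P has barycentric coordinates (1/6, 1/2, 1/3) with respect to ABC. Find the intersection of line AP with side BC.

(-87/5, 63/10)

Line AP meets BC where the A-coordinate vanishes; zeroing P's A-weight and renormalizing leaves B, C-weights 1/2 : 1/3 → (3/5, 2/5).
So Q = (3/5)·B + (2/5)·C = (-87/5, 63/10).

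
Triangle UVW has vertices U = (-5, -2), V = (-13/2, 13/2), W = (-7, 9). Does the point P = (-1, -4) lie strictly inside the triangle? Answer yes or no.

no

Barycentric coordinates of P: (-17, 80, -62).
The three coordinates are negative, positive, negative; a point is interior exactly when all three are positive.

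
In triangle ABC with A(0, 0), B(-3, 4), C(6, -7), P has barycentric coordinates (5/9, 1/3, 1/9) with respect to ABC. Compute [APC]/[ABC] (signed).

The signed ratio [APC]/[ABC] equals the barycentric coordinate of P at vertex B, which is 1/3.

1/3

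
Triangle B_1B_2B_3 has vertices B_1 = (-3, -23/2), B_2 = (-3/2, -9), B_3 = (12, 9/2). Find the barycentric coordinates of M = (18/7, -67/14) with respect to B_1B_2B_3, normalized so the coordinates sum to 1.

(-1/7, 6/7, 2/7)

Signed area of the reference triangle: [B_1B_2B_3] = ½·((-3)·(-9−(9/2)) + (-3/2)·(9/2−(-23/2)) + 12·(-23/2−(-9))) = ½·(81/2 − 24 − 30) = -27/4.
[MB_2B_3] = ½·((18/7)·(-9−(9/2)) + (-3/2)·(9/2−(-67/14)) + 12·(-67/14−(-9))) = ½·(-243/7 − 195/14 + 354/7) = 27/28, so the B_1-coordinate is (27/28)/(-27/4) = -1/7.
[B_1MB_3] = ½·((-3)·(-67/14−(9/2)) + (18/7)·(9/2−(-23/2)) + 12·(-23/2−(-67/14))) = ½·(195/7 + 288/7 − 564/7) = -81/14, so the B_2-coordinate is 6/7.
[B_1B_2M] = ½·((-3)·(-9−(-67/14)) + (-3/2)·(-67/14−(-23/2)) + (18/7)·(-23/2−(-9))) = ½·(177/14 − 141/14 − 45/7) = -27/14, so the B_3-coordinate is 2/7.
Check: -1/7 + 6/7 + 2/7 = 1.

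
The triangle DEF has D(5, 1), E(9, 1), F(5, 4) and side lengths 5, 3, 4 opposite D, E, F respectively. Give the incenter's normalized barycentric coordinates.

(5/12, 1/4, 1/3)

The incenter has barycentric coordinates proportional to the opposite side lengths: (5 : 3 : 4).
Normalizing by 5+3+4 = 12 gives (5/12, 1/4, 1/3).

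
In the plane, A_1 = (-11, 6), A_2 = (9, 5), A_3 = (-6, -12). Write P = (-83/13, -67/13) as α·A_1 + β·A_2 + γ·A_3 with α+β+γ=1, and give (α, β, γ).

(4/13, 1/13, 8/13)

Signed area of the reference triangle: [A_1A_2A_3] = ½·((-11)·(5−(-12)) + 9·(-12−6) + (-6)·(6−5)) = ½·(-187 − 162 − 6) = -355/2.
[PA_2A_3] = ½·((-83/13)·(5−(-12)) + 9·(-12−(-67/13)) + (-6)·(-67/13−5)) = ½·(-1411/13 − 801/13 + 792/13) = -710/13, so the A_1-coordinate is (-710/13)/(-355/2) = 4/13.
[A_1PA_3] = ½·((-11)·(-67/13−(-12)) + (-83/13)·(-12−6) + (-6)·(6−(-67/13))) = ½·(-979/13 + 1494/13 − 870/13) = -355/26, so the A_2-coordinate is 1/13.
[A_1A_2P] = ½·((-11)·(5−(-67/13)) + 9·(-67/13−6) + (-83/13)·(6−5)) = ½·(-1452/13 − 1305/13 − 83/13) = -1420/13, so the A_3-coordinate is 8/13.
Check: 4/13 + 1/13 + 8/13 = 1.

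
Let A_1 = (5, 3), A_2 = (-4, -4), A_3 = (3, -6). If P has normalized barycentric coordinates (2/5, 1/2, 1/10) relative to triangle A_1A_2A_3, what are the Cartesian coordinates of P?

(3/10, -7/5)

P = (2/5)·A_1 + (1/2)·A_2 + (1/10)·A_3.
x-coordinate: (2/5)·5 + (1/2)·(-4) + (1/10)·3 = 3/10.
y-coordinate: (2/5)·3 + (1/2)·(-4) + (1/10)·(-6) = -7/5.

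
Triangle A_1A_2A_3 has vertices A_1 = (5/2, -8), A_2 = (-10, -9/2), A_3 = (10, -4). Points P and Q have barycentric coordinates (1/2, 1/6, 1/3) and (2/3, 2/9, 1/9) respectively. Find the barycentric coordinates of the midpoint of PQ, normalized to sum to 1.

(7/12, 7/36, 2/9)

Since both coordinate triples sum to 1, the midpoint's barycentrics are the componentwise average.
(1/2+2/3)/2 = 7/12; similarly 7/36 and 2/9.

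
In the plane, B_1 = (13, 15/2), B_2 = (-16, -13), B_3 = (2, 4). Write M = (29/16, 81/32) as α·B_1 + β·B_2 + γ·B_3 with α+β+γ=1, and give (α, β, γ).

(3/16, 1/8, 11/16)

Signed area of the reference triangle: [B_1B_2B_3] = ½·(13·(-13−4) + (-16)·(4−(15/2)) + 2·(15/2−(-13))) = ½·(-221 + 56 + 41) = -62.
[MB_2B_3] = ½·((29/16)·(-13−4) + (-16)·(4−(81/32)) + 2·(81/32−(-13))) = ½·(-493/16 − 47/2 + 497/16) = -93/8, so the B_1-coordinate is (-93/8)/(-62) = 3/16.
[B_1MB_3] = ½·(13·(81/32−4) + (29/16)·(4−(15/2)) + 2·(15/2−(81/32))) = ½·(-611/32 − 203/32 + 159/16) = -31/4, so the B_2-coordinate is 1/8.
[B_1B_2M] = ½·(13·(-13−(81/32)) + (-16)·(81/32−(15/2)) + (29/16)·(15/2−(-13))) = ½·(-6461/32 + 159/2 + 1189/32) = -341/8, so the B_3-coordinate is 11/16.
Check: 3/16 + 1/8 + 11/16 = 1.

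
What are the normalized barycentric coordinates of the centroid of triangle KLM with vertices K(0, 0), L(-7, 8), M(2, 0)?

(1/3, 1/3, 1/3)

The centroid is the average of the vertices, so each weight is 1/3.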